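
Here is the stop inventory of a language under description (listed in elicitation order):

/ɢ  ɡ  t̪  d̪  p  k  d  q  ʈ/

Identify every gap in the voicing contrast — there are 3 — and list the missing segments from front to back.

/b/, /t/, /ɖ/

place of articulation  voiceless  voiced  
bilabial          p         —       
dental            t̪        d̪      
alveolar          —         d       
retroflex         ʈ         —       
velar             k         ɡ       
uvular            q         ɢ       
Gaps, from front to back: bilabial lacks voiced (/b/); alveolar lacks voiceless (/t/); retroflex lacks voiced (/ɖ/).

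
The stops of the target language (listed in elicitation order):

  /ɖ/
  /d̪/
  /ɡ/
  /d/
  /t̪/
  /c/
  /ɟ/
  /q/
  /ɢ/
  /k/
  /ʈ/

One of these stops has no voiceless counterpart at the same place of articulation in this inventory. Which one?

/d/

Dental: /t̪/ ~ /d̪/
Retroflex: /ʈ/ ~ /ɖ/
Palatal: /c/ ~ /ɟ/
Velar: /k/ ~ /ɡ/
Uvular: /q/ ~ /ɢ/
Alveolar: only /d/ (voiced); no voiceless partner.
So /d/ is the unpaired segment.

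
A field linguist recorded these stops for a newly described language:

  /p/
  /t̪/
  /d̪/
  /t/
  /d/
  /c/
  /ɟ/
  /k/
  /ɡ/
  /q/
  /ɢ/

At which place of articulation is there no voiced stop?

bilabial

bilabial: voiceless /p/, voiced —.
dental: voiceless /t̪/, voiced /d̪/.
alveolar: voiceless /t/, voiced /d/.
palatal: voiceless /c/, voiced /ɟ/.
velar: voiceless /k/, voiced /ɡ/.
uvular: voiceless /q/, voiced /ɢ/.
Every place of articulation has a voiced member except bilabial, where /b/ would be expected.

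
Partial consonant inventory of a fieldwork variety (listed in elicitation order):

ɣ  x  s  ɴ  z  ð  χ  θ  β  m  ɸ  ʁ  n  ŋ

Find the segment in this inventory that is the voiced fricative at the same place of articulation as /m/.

/β/

/m/ is a bilabial nasal.
The voiced fricative at the same place is a voiced bilabial fricative — in this inventory, /β/.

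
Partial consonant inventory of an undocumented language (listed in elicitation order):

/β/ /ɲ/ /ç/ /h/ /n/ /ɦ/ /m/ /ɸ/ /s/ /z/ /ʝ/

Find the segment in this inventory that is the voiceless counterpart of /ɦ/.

/h/

/ɦ/ is a voiced glottal fricative.
The voiceless counterpart is a voiceless glottal fricative — in this inventory, /h/.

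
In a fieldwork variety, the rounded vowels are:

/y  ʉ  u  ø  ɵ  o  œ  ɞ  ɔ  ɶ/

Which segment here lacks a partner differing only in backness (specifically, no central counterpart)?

High: /y/ ~ /ʉ/ ~ /u/
High-mid: /ø/ ~ /ɵ/ ~ /o/
Low-mid: /œ/ ~ /ɞ/ ~ /ɔ/
Low: only /ɶ/ (front); no central partner.
So /ɶ/ is the unpaired segment.

/ɶ/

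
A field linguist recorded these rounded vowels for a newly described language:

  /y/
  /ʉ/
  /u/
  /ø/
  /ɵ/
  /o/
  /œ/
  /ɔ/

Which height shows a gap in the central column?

height            front     central   back    
high              y         ʉ         u       
high-mid          ø         ɵ         o       
low-mid           œ         —         ɔ       
Every height has a central member except low-mid, where /ɞ/ would be expected.

low-mid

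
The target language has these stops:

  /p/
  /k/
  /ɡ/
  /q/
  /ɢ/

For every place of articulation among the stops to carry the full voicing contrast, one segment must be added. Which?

bilabial: voiceless /p/, voiced —.
velar: voiceless /k/, voiced /ɡ/.
uvular: voiceless /q/, voiced /ɢ/.
The bilabial row has no voiced member, so the gap is the voiced bilabial stop /b/.

/b/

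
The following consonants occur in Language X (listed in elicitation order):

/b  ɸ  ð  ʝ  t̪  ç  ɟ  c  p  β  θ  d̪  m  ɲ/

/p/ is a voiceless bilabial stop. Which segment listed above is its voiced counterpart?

/b/

The voiced counterpart is a voiced bilabial stop — in this inventory, /b/.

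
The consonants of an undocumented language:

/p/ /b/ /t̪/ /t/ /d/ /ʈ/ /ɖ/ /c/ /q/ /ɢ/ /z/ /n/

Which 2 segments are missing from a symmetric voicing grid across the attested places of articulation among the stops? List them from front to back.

Voiceless: /p/ (bilabial), /t̪/ (dental), /t/ (alveolar), /ʈ/ (retroflex), /c/ (palatal), /q/ (uvular).
Voiced: /b/ (bilabial), /d/ (alveolar), /ɖ/ (retroflex), /ɢ/ (uvular).
Gaps, from front to back: dental lacks voiced (/d̪/); palatal lacks voiced (/ɟ/).

/d̪/, /ɟ/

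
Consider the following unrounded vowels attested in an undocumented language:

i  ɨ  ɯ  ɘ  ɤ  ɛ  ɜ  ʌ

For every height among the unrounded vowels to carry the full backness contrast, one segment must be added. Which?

/e/

height            front     central   back    
high              i         ɨ         ɯ       
high-mid          —         ɘ         ɤ       
low-mid           ɛ         ɜ         ʌ       
The high-mid row has no front member, so the gap is the high-mid front unrounded vowel /e/.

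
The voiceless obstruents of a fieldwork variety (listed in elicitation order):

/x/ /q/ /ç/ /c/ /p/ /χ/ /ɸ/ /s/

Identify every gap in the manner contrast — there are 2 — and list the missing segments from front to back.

bilabial: stop /p/, fricative /ɸ/.
alveolar: stop —, fricative /s/.
palatal: stop /c/, fricative /ç/.
velar: stop —, fricative /x/.
uvular: stop /q/, fricative /χ/.
Gaps, from front to back: alveolar lacks stop (/t/); velar lacks stop (/k/).

/t/, /k/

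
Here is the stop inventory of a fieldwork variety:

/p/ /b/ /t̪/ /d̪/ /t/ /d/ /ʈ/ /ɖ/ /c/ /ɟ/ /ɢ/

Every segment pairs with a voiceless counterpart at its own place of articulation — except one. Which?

/ɢ/

Bilabial: /p/ ~ /b/
Dental: /t̪/ ~ /d̪/
Alveolar: /t/ ~ /d/
Retroflex: /ʈ/ ~ /ɖ/
Palatal: /c/ ~ /ɟ/
Uvular: only /ɢ/ (voiced); no voiceless partner.
So /ɢ/ is the unpaired segment.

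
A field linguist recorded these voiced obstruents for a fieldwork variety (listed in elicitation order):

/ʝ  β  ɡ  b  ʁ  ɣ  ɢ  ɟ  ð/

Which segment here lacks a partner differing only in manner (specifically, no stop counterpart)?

/ð/

Bilabial: /b/ ~ /β/
Palatal: /ɟ/ ~ /ʝ/
Velar: /ɡ/ ~ /ɣ/
Uvular: /ɢ/ ~ /ʁ/
Dental: only /ð/ (fricative); no stop partner.
So /ð/ is the unpaired segment.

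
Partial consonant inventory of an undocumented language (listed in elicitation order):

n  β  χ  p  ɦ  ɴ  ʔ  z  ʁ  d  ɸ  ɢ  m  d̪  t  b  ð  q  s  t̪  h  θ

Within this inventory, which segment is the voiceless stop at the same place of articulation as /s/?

/s/ is a voiceless alveolar fricative.
The voiceless stop at the same place is a voiceless alveolar stop — in this inventory, /t/.

/t/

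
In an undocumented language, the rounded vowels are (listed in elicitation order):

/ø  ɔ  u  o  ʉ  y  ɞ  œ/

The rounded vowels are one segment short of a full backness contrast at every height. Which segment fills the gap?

/ɵ/

high: front /y/, central /ʉ/, back /u/.
high-mid: front /ø/, central —, back /o/.
low-mid: front /œ/, central /ɞ/, back /ɔ/.
The high-mid row has no central member, so the gap is the high-mid central rounded vowel /ɵ/.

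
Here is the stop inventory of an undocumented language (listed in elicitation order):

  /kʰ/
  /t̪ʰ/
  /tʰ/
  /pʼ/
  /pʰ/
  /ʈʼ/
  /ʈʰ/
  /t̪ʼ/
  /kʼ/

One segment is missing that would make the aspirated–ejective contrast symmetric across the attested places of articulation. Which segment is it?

bilabial: aspirated /pʰ/, ejective /pʼ/.
dental: aspirated /t̪ʰ/, ejective /t̪ʼ/.
alveolar: aspirated /tʰ/, ejective —.
retroflex: aspirated /ʈʰ/, ejective /ʈʼ/.
velar: aspirated /kʰ/, ejective /kʼ/.
The alveolar row has no ejective member, so the gap is the ejective alveolar stop /tʼ/.

/tʼ/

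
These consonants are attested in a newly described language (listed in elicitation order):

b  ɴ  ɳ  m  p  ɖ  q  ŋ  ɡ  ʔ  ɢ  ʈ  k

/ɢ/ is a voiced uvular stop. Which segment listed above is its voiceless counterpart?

The voiceless counterpart is a voiceless uvular stop — in this inventory, /q/.

/q/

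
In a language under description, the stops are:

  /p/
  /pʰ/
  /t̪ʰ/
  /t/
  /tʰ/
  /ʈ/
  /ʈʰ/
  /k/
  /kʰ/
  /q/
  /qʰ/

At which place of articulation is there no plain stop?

dental

place of articulation  plain     aspirated
bilabial          p         pʰ      
dental            —         t̪ʰ     
alveolar          t         tʰ      
retroflex         ʈ         ʈʰ      
velar             k         kʰ      
uvular            q         qʰ      
Every place of articulation has a plain member except dental, where /t̪/ would be expected.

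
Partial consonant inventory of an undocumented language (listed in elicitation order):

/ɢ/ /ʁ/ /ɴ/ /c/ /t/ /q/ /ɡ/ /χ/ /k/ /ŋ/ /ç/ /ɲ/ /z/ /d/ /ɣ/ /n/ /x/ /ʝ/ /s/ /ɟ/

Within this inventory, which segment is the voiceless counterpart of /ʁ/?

/χ/

/ʁ/ is a voiced uvular fricative.
The voiceless counterpart is a voiceless uvular fricative — in this inventory, /χ/.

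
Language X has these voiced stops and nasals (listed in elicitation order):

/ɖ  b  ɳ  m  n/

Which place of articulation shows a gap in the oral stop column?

alveolar

Oral stop: /b/ (bilabial), /ɖ/ (retroflex).
Nasal: /m/ (bilabial), /n/ (alveolar), /ɳ/ (retroflex).
Every place of articulation has an oral stop member except alveolar, where /d/ would be expected.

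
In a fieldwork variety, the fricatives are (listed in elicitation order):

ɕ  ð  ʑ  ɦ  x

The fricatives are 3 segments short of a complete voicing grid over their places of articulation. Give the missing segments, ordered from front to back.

/θ/, /ɣ/, /h/

dental: voiceless —, voiced /ð/.
alveolo-palatal: voiceless /ɕ/, voiced /ʑ/.
velar: voiceless /x/, voiced —.
glottal: voiceless —, voiced /ɦ/.
Gaps, from front to back: dental lacks voiceless (/θ/); velar lacks voiced (/ɣ/); glottal lacks voiceless (/h/).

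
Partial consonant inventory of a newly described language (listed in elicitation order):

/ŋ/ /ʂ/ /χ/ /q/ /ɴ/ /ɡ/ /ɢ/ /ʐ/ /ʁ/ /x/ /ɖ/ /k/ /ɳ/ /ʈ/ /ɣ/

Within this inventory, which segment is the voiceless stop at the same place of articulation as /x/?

/x/ is a voiceless velar fricative.
The voiceless stop at the same place is a voiceless velar stop — in this inventory, /k/.

/k/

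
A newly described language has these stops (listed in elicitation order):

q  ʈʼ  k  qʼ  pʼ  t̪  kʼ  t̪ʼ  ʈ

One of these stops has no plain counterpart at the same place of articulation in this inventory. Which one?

Dental: /t̪/ ~ /t̪ʼ/
Retroflex: /ʈ/ ~ /ʈʼ/
Velar: /k/ ~ /kʼ/
Uvular: /q/ ~ /qʼ/
Bilabial: only /pʼ/ (ejective); no plain partner.
So /pʼ/ is the unpaired segment.

/pʼ/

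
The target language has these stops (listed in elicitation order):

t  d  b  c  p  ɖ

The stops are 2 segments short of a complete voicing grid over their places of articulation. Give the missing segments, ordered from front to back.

Voiceless: /p/ (bilabial), /t/ (alveolar), /c/ (palatal).
Voiced: /b/ (bilabial), /d/ (alveolar), /ɖ/ (retroflex).
Gaps, from front to back: retroflex lacks voiceless (/ʈ/); palatal lacks voiced (/ɟ/).

/ʈ/, /ɟ/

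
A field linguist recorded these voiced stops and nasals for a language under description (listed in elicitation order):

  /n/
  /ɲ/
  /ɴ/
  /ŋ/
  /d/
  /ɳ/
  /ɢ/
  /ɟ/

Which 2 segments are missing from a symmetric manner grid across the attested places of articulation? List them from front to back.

Oral stop: /d/ (alveolar), /ɟ/ (palatal), /ɢ/ (uvular).
Nasal: /n/ (alveolar), /ɳ/ (retroflex), /ɲ/ (palatal), /ŋ/ (velar), /ɴ/ (uvular).
Gaps, from front to back: retroflex lacks oral stop (/ɖ/); velar lacks oral stop (/ɡ/).

/ɖ/, /ɡ/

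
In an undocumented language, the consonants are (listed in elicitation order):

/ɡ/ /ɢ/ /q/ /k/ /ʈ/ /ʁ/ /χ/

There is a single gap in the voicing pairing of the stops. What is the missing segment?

retroflex: voiceless /ʈ/, voiced —.
velar: voiceless /k/, voiced /ɡ/.
uvular: voiceless /q/, voiced /ɢ/.
The retroflex row has no voiced member, so the gap is the voiced retroflex stop /ɖ/.

/ɖ/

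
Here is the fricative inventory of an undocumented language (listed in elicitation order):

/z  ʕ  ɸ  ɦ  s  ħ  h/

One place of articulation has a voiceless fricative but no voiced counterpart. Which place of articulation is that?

Voiceless: /ɸ/ (bilabial), /s/ (alveolar), /ħ/ (pharyngeal), /h/ (glottal).
Voiced: /z/ (alveolar), /ʕ/ (pharyngeal), /ɦ/ (glottal).
Every place of articulation has a voiced member except bilabial, where /β/ would be expected.

bilabial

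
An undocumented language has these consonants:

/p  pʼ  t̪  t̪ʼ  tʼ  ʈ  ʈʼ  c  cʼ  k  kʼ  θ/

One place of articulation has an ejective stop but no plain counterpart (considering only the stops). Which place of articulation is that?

Plain: /p/ (bilabial), /t̪/ (dental), /ʈ/ (retroflex), /c/ (palatal), /k/ (velar).
Ejective: /pʼ/ (bilabial), /t̪ʼ/ (dental), /tʼ/ (alveolar), /ʈʼ/ (retroflex), /cʼ/ (palatal), /kʼ/ (velar).
Every place of articulation has a plain member except alveolar, where /t/ would be expected.

alveolar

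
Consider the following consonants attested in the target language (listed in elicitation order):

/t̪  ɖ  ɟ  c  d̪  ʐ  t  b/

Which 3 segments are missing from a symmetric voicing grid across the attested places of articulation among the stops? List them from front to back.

bilabial: voiceless —, voiced /b/.
dental: voiceless /t̪/, voiced /d̪/.
alveolar: voiceless /t/, voiced —.
retroflex: voiceless —, voiced /ɖ/.
palatal: voiceless /c/, voiced /ɟ/.
Gaps, from front to back: bilabial lacks voiceless (/p/); alveolar lacks voiced (/d/); retroflex lacks voiceless (/ʈ/).

/p/, /d/, /ʈ/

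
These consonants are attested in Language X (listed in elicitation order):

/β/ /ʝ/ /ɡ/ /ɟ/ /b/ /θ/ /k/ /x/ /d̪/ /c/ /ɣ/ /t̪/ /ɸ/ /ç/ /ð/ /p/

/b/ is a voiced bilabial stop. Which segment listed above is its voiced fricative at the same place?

/β/

The voiced fricative at the same place is a voiced bilabial fricative — in this inventory, /β/.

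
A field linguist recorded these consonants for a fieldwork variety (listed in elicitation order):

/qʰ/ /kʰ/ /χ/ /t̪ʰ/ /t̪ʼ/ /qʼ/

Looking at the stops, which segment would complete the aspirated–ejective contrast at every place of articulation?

dental: aspirated /t̪ʰ/, ejective /t̪ʼ/.
velar: aspirated /kʰ/, ejective —.
uvular: aspirated /qʰ/, ejective /qʼ/.
The velar row has no ejective member, so the gap is the ejective velar stop /kʼ/.

/kʼ/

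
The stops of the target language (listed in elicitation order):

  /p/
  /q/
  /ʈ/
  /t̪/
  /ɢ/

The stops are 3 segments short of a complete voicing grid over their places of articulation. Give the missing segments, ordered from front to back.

/b/, /d̪/, /ɖ/

bilabial: voiceless /p/, voiced —.
dental: voiceless /t̪/, voiced —.
retroflex: voiceless /ʈ/, voiced —.
uvular: voiceless /q/, voiced /ɢ/.
Gaps, from front to back: bilabial lacks voiced (/b/); dental lacks voiced (/d̪/); retroflex lacks voiced (/ɖ/).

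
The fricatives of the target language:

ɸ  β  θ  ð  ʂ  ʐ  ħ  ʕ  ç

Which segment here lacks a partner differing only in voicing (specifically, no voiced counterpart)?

Bilabial: /ɸ/ ~ /β/
Dental: /θ/ ~ /ð/
Retroflex: /ʂ/ ~ /ʐ/
Pharyngeal: /ħ/ ~ /ʕ/
Palatal: only /ç/ (voiceless); no voiced partner.
So /ç/ is the unpaired segment.

/ç/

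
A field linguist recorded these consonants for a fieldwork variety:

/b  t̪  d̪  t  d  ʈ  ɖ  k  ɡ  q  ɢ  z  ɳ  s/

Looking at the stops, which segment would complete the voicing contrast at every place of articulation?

bilabial: voiceless —, voiced /b/.
dental: voiceless /t̪/, voiced /d̪/.
alveolar: voiceless /t/, voiced /d/.
retroflex: voiceless /ʈ/, voiced /ɖ/.
velar: voiceless /k/, voiced /ɡ/.
uvular: voiceless /q/, voiced /ɢ/.
The bilabial row has no voiceless member, so the gap is the voiceless bilabial stop /p/.

/p/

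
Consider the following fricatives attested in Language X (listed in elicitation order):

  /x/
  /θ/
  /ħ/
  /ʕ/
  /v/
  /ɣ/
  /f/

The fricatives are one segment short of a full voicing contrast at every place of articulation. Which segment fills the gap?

labiodental: voiceless /f/, voiced /v/.
dental: voiceless /θ/, voiced —.
velar: voiceless /x/, voiced /ɣ/.
pharyngeal: voiceless /ħ/, voiced /ʕ/.
The dental row has no voiced member, so the gap is the voiced dental fricative /ð/.

/ð/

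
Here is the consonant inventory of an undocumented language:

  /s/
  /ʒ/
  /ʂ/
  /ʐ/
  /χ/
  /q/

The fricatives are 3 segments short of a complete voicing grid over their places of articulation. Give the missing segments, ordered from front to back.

/z/, /ʃ/, /ʁ/

alveolar: voiceless /s/, voiced —.
postalveolar: voiceless —, voiced /ʒ/.
retroflex: voiceless /ʂ/, voiced /ʐ/.
uvular: voiceless /χ/, voiced —.
Gaps, from front to back: alveolar lacks voiced (/z/); postalveolar lacks voiceless (/ʃ/); uvular lacks voiced (/ʁ/).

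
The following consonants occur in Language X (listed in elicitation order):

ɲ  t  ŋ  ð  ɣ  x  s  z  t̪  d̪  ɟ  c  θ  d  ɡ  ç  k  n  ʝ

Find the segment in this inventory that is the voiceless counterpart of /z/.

/s/

/z/ is a voiced alveolar fricative.
The voiceless counterpart is a voiceless alveolar fricative — in this inventory, /s/.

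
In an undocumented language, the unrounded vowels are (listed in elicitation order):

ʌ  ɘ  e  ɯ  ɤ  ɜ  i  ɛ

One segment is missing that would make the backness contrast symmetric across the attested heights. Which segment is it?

/ɨ/

Front: /i/ (high), /e/ (high-mid), /ɛ/ (low-mid).
Central: /ɘ/ (high-mid), /ɜ/ (low-mid).
Back: /ɯ/ (high), /ɤ/ (high-mid), /ʌ/ (low-mid).
The high row has no central member, so the gap is the high central unrounded vowel /ɨ/.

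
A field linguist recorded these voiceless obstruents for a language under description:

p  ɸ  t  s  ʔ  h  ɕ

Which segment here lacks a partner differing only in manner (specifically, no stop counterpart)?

/ɕ/

Bilabial: /p/ ~ /ɸ/
Alveolar: /t/ ~ /s/
Glottal: /ʔ/ ~ /h/
Alveolo-palatal: only /ɕ/ (fricative); no stop partner.
So /ɕ/ is the unpaired segment.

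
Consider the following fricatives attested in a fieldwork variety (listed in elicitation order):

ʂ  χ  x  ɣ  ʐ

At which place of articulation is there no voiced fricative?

Voiceless: /ʂ/ (retroflex), /x/ (velar), /χ/ (uvular).
Voiced: /ʐ/ (retroflex), /ɣ/ (velar).
Every place of articulation has a voiced member except uvular, where /ʁ/ would be expected.

uvular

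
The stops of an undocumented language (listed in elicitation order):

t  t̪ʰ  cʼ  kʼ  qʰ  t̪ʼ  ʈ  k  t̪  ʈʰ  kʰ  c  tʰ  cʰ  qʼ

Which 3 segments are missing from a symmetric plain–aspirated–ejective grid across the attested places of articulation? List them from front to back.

/tʼ/, /ʈʼ/, /q/

Plain: /t̪/ (dental), /t/ (alveolar), /ʈ/ (retroflex), /c/ (palatal), /k/ (velar).
Aspirated: /t̪ʰ/ (dental), /tʰ/ (alveolar), /ʈʰ/ (retroflex), /cʰ/ (palatal), /kʰ/ (velar), /qʰ/ (uvular).
Ejective: /t̪ʼ/ (dental), /cʼ/ (palatal), /kʼ/ (velar), /qʼ/ (uvular).
Gaps, from front to back: alveolar lacks ejective (/tʼ/); retroflex lacks ejective (/ʈʼ/); uvular lacks plain (/q/).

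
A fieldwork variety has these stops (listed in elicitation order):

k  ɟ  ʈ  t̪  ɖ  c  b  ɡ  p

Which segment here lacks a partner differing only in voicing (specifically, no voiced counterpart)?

Bilabial: /p/ ~ /b/
Retroflex: /ʈ/ ~ /ɖ/
Palatal: /c/ ~ /ɟ/
Velar: /k/ ~ /ɡ/
Dental: only /t̪/ (voiceless); no voiced partner.
So /t̪/ is the unpaired segment.

/t̪/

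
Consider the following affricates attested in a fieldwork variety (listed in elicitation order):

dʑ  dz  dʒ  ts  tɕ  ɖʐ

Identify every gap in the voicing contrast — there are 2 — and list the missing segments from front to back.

Voiceless: /ts/ (alveolar), /tɕ/ (alveolo-palatal).
Voiced: /dz/ (alveolar), /dʒ/ (postalveolar), /ɖʐ/ (retroflex), /dʑ/ (alveolo-palatal).
Gaps, from front to back: postalveolar lacks voiceless (/tʃ/); retroflex lacks voiceless (/ʈʂ/).

/tʃ/, /ʈʂ/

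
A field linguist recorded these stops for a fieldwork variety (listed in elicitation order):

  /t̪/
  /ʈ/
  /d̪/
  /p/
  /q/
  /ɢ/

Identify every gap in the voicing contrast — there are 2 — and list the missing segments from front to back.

/b/, /ɖ/

Voiceless: /p/ (bilabial), /t̪/ (dental), /ʈ/ (retroflex), /q/ (uvular).
Voiced: /d̪/ (dental), /ɢ/ (uvular).
Gaps, from front to back: bilabial lacks voiced (/b/); retroflex lacks voiced (/ɖ/).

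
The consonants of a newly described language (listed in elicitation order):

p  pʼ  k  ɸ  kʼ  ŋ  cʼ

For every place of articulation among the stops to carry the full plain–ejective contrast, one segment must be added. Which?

/c/

Plain: /p/ (bilabial), /k/ (velar).
Ejective: /pʼ/ (bilabial), /cʼ/ (palatal), /kʼ/ (velar).
The palatal row has no plain member, so the gap is the plain palatal stop /c/.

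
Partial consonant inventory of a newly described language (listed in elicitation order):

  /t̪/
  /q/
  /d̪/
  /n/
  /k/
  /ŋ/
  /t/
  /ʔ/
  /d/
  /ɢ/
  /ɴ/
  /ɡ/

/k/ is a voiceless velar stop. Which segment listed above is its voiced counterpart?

The voiced counterpart is a voiced velar stop — in this inventory, /ɡ/.

/ɡ/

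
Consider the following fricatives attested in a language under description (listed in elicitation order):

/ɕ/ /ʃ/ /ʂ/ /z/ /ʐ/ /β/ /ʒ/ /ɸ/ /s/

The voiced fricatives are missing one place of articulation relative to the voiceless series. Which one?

place of articulation  voiceless  voiced  
bilabial          ɸ         β       
alveolar          s         z       
postalveolar      ʃ         ʒ       
retroflex         ʂ         ʐ       
alveolo-palatal   ɕ         —       
Every place of articulation has a voiced member except alveolo-palatal, where /ʑ/ would be expected.

alveolo-palatal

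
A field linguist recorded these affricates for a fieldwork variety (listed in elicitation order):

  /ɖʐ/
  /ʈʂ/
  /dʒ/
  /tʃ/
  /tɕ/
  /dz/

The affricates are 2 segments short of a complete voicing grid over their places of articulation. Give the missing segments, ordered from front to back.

alveolar: voiceless —, voiced /dz/.
postalveolar: voiceless /tʃ/, voiced /dʒ/.
retroflex: voiceless /ʈʂ/, voiced /ɖʐ/.
alveolo-palatal: voiceless /tɕ/, voiced —.
Gaps, from front to back: alveolar lacks voiceless (/ts/); alveolo-palatal lacks voiced (/dʑ/).

/ts/, /dʑ/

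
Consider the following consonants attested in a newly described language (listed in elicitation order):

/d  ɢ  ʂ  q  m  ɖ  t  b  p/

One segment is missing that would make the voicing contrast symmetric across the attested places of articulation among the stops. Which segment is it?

bilabial: voiceless /p/, voiced /b/.
alveolar: voiceless /t/, voiced /d/.
retroflex: voiceless —, voiced /ɖ/.
uvular: voiceless /q/, voiced /ɢ/.
The retroflex row has no voiceless member, so the gap is the voiceless retroflex stop /ʈ/.

/ʈ/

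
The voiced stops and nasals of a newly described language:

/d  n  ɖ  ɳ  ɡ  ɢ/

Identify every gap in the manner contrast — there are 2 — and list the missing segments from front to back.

/ŋ/, /ɴ/

alveolar: oral stop /d/, nasal /n/.
retroflex: oral stop /ɖ/, nasal /ɳ/.
velar: oral stop /ɡ/, nasal —.
uvular: oral stop /ɢ/, nasal —.
Gaps, from front to back: velar lacks nasal (/ŋ/); uvular lacks nasal (/ɴ/).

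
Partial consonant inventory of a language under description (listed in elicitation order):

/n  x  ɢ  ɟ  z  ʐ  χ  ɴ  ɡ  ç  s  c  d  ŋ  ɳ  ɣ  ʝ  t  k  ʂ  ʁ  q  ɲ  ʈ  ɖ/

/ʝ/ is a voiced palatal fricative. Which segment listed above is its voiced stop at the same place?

/ɟ/

The voiced stop at the same place is a voiced palatal stop — in this inventory, /ɟ/.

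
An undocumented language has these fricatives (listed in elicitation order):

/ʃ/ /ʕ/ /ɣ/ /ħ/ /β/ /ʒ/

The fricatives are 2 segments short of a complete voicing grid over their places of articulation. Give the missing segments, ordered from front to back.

/ɸ/, /x/

place of articulation  voiceless  voiced  
bilabial          —         β       
postalveolar      ʃ         ʒ       
velar             —         ɣ       
pharyngeal        ħ         ʕ       
Gaps, from front to back: bilabial lacks voiceless (/ɸ/); velar lacks voiceless (/x/).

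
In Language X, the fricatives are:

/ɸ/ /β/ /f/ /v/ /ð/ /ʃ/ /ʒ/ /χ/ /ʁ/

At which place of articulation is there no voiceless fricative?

dental

Voiceless: /ɸ/ (bilabial), /f/ (labiodental), /ʃ/ (postalveolar), /χ/ (uvular).
Voiced: /β/ (bilabial), /v/ (labiodental), /ð/ (dental), /ʒ/ (postalveolar), /ʁ/ (uvular).
Every place of articulation has a voiceless member except dental, where /θ/ would be expected.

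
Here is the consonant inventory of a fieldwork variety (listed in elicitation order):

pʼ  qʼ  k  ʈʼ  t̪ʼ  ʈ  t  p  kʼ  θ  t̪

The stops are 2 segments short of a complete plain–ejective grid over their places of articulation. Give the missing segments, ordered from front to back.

/tʼ/, /q/

place of articulation  plain     ejective
bilabial          p         pʼ      
dental            t̪        t̪ʼ     
alveolar          t         —       
retroflex         ʈ         ʈʼ      
velar             k         kʼ      
uvular            —         qʼ      
Gaps, from front to back: alveolar lacks ejective (/tʼ/); uvular lacks plain (/q/).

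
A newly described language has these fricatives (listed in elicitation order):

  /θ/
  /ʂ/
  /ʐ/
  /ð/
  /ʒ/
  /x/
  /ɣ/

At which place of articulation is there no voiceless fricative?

dental: voiceless /θ/, voiced /ð/.
postalveolar: voiceless —, voiced /ʒ/.
retroflex: voiceless /ʂ/, voiced /ʐ/.
velar: voiceless /x/, voiced /ɣ/.
Every place of articulation has a voiceless member except postalveolar, where /ʃ/ would be expected.

postalveolar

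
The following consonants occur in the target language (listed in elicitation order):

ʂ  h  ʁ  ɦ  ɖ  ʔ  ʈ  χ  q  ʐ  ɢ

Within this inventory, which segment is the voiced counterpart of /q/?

/ɢ/

/q/ is a voiceless uvular stop.
The voiced counterpart is a voiced uvular stop — in this inventory, /ɢ/.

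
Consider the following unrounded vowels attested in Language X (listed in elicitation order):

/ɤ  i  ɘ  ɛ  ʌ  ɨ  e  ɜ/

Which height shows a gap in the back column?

high

height            front     central   back    
high              i         ɨ         —       
high-mid          e         ɘ         ɤ       
low-mid           ɛ         ɜ         ʌ       
Every height has a back member except high, where /ɯ/ would be expected.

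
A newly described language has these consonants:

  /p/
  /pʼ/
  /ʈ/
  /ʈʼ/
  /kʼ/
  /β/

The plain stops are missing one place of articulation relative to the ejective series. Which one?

velar

Plain: /p/ (bilabial), /ʈ/ (retroflex).
Ejective: /pʼ/ (bilabial), /ʈʼ/ (retroflex), /kʼ/ (velar).
Every place of articulation has a plain member except velar, where /k/ would be expected.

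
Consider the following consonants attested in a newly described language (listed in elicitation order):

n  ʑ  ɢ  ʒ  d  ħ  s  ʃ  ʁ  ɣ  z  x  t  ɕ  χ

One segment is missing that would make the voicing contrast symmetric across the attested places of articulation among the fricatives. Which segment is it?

/ʕ/

Voiceless: /s/ (alveolar), /ʃ/ (postalveolar), /ɕ/ (alveolo-palatal), /x/ (velar), /χ/ (uvular), /ħ/ (pharyngeal).
Voiced: /z/ (alveolar), /ʒ/ (postalveolar), /ʑ/ (alveolo-palatal), /ɣ/ (velar), /ʁ/ (uvular).
The pharyngeal row has no voiced member, so the gap is the voiced pharyngeal fricative /ʕ/.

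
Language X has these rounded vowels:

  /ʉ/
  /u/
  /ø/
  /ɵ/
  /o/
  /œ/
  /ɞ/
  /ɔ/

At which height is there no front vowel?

high: front —, central /ʉ/, back /u/.
high-mid: front /ø/, central /ɵ/, back /o/.
low-mid: front /œ/, central /ɞ/, back /ɔ/.
Every height has a front member except high, where /y/ would be expected.

high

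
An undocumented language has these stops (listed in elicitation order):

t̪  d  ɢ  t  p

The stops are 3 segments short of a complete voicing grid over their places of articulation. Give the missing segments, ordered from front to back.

place of articulation  voiceless  voiced  
bilabial          p         —       
dental            t̪        —       
alveolar          t         d       
uvular            —         ɢ       
Gaps, from front to back: bilabial lacks voiced (/b/); dental lacks voiced (/d̪/); uvular lacks voiceless (/q/).

/b/, /d̪/, /q/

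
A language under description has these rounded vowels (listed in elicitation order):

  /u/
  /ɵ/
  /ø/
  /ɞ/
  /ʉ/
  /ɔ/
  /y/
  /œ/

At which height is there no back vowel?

height            front     central   back    
high              y         ʉ         u       
high-mid          ø         ɵ         —       
low-mid           œ         ɞ         ɔ       
Every height has a back member except high-mid, where /o/ would be expected.

high-mid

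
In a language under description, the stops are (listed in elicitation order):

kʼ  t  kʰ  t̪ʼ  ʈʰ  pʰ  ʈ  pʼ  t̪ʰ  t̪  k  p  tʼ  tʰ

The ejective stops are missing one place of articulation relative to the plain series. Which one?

retroflex

bilabial: plain /p/, aspirated /pʰ/, ejective /pʼ/.
dental: plain /t̪/, aspirated /t̪ʰ/, ejective /t̪ʼ/.
alveolar: plain /t/, aspirated /tʰ/, ejective /tʼ/.
retroflex: plain /ʈ/, aspirated /ʈʰ/, ejective —.
velar: plain /k/, aspirated /kʰ/, ejective /kʼ/.
Every place of articulation has an ejective member except retroflex, where /ʈʼ/ would be expected.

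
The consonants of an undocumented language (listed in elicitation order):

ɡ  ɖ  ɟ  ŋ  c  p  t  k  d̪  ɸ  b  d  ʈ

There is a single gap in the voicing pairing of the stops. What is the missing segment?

Voiceless: /p/ (bilabial), /t/ (alveolar), /ʈ/ (retroflex), /c/ (palatal), /k/ (velar).
Voiced: /b/ (bilabial), /d̪/ (dental), /d/ (alveolar), /ɖ/ (retroflex), /ɟ/ (palatal), /ɡ/ (velar).
The dental row has no voiceless member, so the gap is the voiceless dental stop /t̪/.

/t̪/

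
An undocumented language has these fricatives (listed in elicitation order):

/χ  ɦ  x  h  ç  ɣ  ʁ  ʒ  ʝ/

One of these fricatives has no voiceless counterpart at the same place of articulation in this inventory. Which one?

/ʒ/

Palatal: /ç/ ~ /ʝ/
Velar: /x/ ~ /ɣ/
Uvular: /χ/ ~ /ʁ/
Glottal: /h/ ~ /ɦ/
Postalveolar: only /ʒ/ (voiced); no voiceless partner.
So /ʒ/ is the unpaired segment.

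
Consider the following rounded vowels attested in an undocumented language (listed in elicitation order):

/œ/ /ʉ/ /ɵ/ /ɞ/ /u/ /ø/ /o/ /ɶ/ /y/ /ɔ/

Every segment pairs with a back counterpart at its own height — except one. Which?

High: /y/ ~ /ʉ/ ~ /u/
High-mid: /ø/ ~ /ɵ/ ~ /o/
Low-mid: /œ/ ~ /ɞ/ ~ /ɔ/
Low: only /ɶ/ (front); no back partner.
So /ɶ/ is the unpaired segment.

/ɶ/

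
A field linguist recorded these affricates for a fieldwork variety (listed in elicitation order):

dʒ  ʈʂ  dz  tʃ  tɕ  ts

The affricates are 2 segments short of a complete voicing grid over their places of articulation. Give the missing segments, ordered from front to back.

/ɖʐ/, /dʑ/

Voiceless: /ts/ (alveolar), /tʃ/ (postalveolar), /ʈʂ/ (retroflex), /tɕ/ (alveolo-palatal).
Voiced: /dz/ (alveolar), /dʒ/ (postalveolar).
Gaps, from front to back: retroflex lacks voiced (/ɖʐ/); alveolo-palatal lacks voiced (/dʑ/).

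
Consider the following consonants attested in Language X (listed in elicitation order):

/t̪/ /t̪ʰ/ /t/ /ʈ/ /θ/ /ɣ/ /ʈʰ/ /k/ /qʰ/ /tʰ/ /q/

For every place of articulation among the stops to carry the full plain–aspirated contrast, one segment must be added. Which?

/kʰ/

place of articulation  plain     aspirated
dental            t̪        t̪ʰ     
alveolar          t         tʰ      
retroflex         ʈ         ʈʰ      
velar             k         —       
uvular            q         qʰ      
The velar row has no aspirated member, so the gap is the aspirated velar stop /kʰ/.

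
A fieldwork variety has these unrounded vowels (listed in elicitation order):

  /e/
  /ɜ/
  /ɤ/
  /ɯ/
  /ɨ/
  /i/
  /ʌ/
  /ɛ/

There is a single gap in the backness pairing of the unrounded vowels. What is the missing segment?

/ɘ/

high: front /i/, central /ɨ/, back /ɯ/.
high-mid: front /e/, central —, back /ɤ/.
low-mid: front /ɛ/, central /ɜ/, back /ʌ/.
The high-mid row has no central member, so the gap is the high-mid central unrounded vowel /ɘ/.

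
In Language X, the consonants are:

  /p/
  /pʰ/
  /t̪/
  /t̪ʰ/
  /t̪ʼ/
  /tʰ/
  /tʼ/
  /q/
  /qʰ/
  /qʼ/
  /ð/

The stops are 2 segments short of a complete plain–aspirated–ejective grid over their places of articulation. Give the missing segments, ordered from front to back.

bilabial: plain /p/, aspirated /pʰ/, ejective —.
dental: plain /t̪/, aspirated /t̪ʰ/, ejective /t̪ʼ/.
alveolar: plain —, aspirated /tʰ/, ejective /tʼ/.
uvular: plain /q/, aspirated /qʰ/, ejective /qʼ/.
Gaps, from front to back: bilabial lacks ejective (/pʼ/); alveolar lacks plain (/t/).

/pʼ/, /t/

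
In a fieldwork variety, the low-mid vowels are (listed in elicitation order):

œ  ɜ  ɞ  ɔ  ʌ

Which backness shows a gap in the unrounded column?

front

Unrounded: /ɜ/ (central), /ʌ/ (back).
Rounded: /œ/ (front), /ɞ/ (central), /ɔ/ (back).
Every backness has an unrounded member except front, where /ɛ/ would be expected.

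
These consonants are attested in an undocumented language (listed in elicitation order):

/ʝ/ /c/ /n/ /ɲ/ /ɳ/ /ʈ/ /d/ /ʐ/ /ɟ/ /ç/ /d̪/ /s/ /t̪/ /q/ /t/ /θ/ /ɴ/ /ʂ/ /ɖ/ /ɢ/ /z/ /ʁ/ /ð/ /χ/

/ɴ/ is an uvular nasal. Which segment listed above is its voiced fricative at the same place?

/ʁ/

The voiced fricative at the same place is a voiced uvular fricative — in this inventory, /ʁ/.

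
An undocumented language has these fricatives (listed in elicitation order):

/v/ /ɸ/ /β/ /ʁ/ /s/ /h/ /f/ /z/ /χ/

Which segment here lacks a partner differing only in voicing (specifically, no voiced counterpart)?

/h/

Bilabial: /ɸ/ ~ /β/
Labiodental: /f/ ~ /v/
Alveolar: /s/ ~ /z/
Uvular: /χ/ ~ /ʁ/
Glottal: only /h/ (voiceless); no voiced partner.
So /h/ is the unpaired segment.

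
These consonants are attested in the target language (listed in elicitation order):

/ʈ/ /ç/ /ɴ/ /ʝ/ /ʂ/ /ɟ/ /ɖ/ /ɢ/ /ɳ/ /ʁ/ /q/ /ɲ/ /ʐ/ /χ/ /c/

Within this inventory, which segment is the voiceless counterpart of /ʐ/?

/ʂ/

/ʐ/ is a voiced retroflex fricative.
The voiceless counterpart is a voiceless retroflex fricative — in this inventory, /ʂ/.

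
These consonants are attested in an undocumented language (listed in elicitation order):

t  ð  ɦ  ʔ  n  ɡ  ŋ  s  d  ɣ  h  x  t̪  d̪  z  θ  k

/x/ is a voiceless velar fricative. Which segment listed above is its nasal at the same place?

/ŋ/

The nasal at the same place is a velar nasal — in this inventory, /ŋ/.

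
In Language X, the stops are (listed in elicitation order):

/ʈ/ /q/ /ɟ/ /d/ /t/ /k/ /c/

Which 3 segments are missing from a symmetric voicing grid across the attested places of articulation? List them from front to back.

alveolar: voiceless /t/, voiced /d/.
retroflex: voiceless /ʈ/, voiced —.
palatal: voiceless /c/, voiced /ɟ/.
velar: voiceless /k/, voiced —.
uvular: voiceless /q/, voiced —.
Gaps, from front to back: retroflex lacks voiced (/ɖ/); velar lacks voiced (/ɡ/); uvular lacks voiced (/ɢ/).

/ɖ/, /ɡ/, /ɢ/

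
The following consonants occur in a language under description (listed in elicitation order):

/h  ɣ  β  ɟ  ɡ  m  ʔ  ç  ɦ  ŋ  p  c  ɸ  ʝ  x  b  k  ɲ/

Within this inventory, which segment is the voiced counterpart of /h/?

/h/ is a voiceless glottal fricative.
The voiced counterpart is a voiced glottal fricative — in this inventory, /ɦ/.

/ɦ/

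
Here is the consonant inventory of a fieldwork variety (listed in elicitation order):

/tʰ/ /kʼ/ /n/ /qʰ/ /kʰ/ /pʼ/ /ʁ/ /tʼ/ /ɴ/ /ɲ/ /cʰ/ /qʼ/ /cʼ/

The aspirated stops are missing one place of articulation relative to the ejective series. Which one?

bilabial

Aspirated: /tʰ/ (alveolar), /cʰ/ (palatal), /kʰ/ (velar), /qʰ/ (uvular).
Ejective: /pʼ/ (bilabial), /tʼ/ (alveolar), /cʼ/ (palatal), /kʼ/ (velar), /qʼ/ (uvular).
Every place of articulation has an aspirated member except bilabial, where /pʰ/ would be expected.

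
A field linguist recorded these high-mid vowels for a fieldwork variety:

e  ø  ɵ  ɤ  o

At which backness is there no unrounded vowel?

central

backness          unrounded  rounded 
front             e         ø       
central           —         ɵ       
back              ɤ         o       
Every backness has an unrounded member except central, where /ɘ/ would be expected.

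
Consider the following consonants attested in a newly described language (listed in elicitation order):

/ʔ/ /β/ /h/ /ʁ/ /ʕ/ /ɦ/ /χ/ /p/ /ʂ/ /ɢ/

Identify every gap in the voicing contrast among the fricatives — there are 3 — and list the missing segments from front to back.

bilabial: voiceless —, voiced /β/.
retroflex: voiceless /ʂ/, voiced —.
uvular: voiceless /χ/, voiced /ʁ/.
pharyngeal: voiceless —, voiced /ʕ/.
glottal: voiceless /h/, voiced /ɦ/.
Gaps, from front to back: bilabial lacks voiceless (/ɸ/); retroflex lacks voiced (/ʐ/); pharyngeal lacks voiceless (/ħ/).

/ɸ/, /ʐ/, /ħ/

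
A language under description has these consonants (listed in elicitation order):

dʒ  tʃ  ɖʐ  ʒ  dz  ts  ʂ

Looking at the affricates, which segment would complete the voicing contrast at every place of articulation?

place of articulation  voiceless  voiced  
alveolar          ts        dz      
postalveolar      tʃ        dʒ      
retroflex         —         ɖʐ      
The retroflex row has no voiceless member, so the gap is the voiceless retroflex affricate /ʈʂ/.

/ʈʂ/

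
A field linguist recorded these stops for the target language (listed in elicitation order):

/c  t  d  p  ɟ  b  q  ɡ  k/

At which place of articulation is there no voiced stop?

uvular

bilabial: voiceless /p/, voiced /b/.
alveolar: voiceless /t/, voiced /d/.
palatal: voiceless /c/, voiced /ɟ/.
velar: voiceless /k/, voiced /ɡ/.
uvular: voiceless /q/, voiced —.
Every place of articulation has a voiced member except uvular, where /ɢ/ would be expected.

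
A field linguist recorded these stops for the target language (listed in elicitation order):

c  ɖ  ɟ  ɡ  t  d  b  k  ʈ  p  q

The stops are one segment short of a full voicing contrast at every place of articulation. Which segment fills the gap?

Voiceless: /p/ (bilabial), /t/ (alveolar), /ʈ/ (retroflex), /c/ (palatal), /k/ (velar), /q/ (uvular).
Voiced: /b/ (bilabial), /d/ (alveolar), /ɖ/ (retroflex), /ɟ/ (palatal), /ɡ/ (velar).
The uvular row has no voiced member, so the gap is the voiced uvular stop /ɢ/.

/ɢ/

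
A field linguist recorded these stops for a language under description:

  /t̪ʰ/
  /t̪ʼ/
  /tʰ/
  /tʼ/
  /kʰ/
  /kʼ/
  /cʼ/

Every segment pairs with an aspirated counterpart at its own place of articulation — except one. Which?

/cʼ/

Dental: /t̪ʰ/ ~ /t̪ʼ/
Alveolar: /tʰ/ ~ /tʼ/
Velar: /kʰ/ ~ /kʼ/
Palatal: only /cʼ/ (ejective); no aspirated partner.
So /cʼ/ is the unpaired segment.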